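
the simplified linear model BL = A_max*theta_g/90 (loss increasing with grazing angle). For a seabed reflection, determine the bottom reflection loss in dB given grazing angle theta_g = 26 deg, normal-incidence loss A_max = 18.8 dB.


BL = A_max * theta_g / 90 = 18.8 * 26 / 90 = 5.43

5.43 dB


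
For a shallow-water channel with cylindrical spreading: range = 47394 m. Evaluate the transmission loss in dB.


TL = 10*log10(47394) = 46.76

46.76 dB


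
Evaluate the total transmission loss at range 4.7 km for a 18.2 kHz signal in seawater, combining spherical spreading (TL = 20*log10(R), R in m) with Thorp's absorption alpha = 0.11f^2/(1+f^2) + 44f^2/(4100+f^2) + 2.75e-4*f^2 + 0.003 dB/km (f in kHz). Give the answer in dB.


Step 1 (Thorp): alpha = 0.11*331.24/(1+331.24) + 44*331.24/(4100+331.24) + 2.75e-4*331.24 + 0.003 = 3.4928 dB/km
Step 2: TL_spread = 20*log10(4700) = 73.44 dB
Step 3: TL_abs = alpha*R = 3.4928 * 4.7 = 16.42 dB
Step 4: TL_total = 73.44 + 16.42 = 89.86

89.86 dB


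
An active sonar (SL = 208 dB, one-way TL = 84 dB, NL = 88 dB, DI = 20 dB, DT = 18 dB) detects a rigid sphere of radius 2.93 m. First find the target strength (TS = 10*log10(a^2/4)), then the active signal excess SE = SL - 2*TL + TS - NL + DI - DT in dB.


Step 1: TS = 10*log10(2.93^2/4) = 3.32 dB
Step 2: SE = SL - 2*TL + TS - NL + DI - DT = 208 - 2*84 + (3.32) - 88 + 20 - 18 = -42.68

-42.68 dB


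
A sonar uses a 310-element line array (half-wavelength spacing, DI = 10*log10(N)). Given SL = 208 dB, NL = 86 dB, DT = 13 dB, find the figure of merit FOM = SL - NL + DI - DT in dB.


Step 1: DI = 10*log10(310) = 24.91 dB
Step 2: FOM = SL - NL + DI - DT = 208 - 86 + 24.91 - 13 = 133.91

133.91 dB


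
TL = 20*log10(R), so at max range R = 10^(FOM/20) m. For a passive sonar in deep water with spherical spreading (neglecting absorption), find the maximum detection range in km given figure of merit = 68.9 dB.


At max range FOM = TL, so 20*log10(R) = 68.9
R = 10^(68.9/20) = 2786.12 m = 2.79 km

2.79 km


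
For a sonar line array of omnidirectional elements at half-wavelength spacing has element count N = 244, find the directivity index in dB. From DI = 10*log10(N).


23.87 dB


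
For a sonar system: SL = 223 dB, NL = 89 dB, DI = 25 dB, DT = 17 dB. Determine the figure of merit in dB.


FOM = SL - NL + DI - DT = 223 - 89 + 25 - 17 = 142

142 dB


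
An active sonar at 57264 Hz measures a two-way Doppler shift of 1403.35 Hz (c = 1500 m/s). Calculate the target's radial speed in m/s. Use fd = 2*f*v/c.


From fd = 2*f*v/c, v = c*fd/(2*f) = 1500 * 1403.35 / (2*57264) = 18.38

18.38 m/s


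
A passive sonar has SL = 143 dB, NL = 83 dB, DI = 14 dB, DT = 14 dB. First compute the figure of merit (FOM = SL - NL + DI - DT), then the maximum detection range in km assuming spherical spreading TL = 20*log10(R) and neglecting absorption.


Step 1: FOM = SL - NL + DI - DT = 143 - 83 + 14 - 14 = 60 dB
Step 2: at max range FOM = TL = 20*log10(R), so R = 10^(60/20) = 1000.0 m = 1.0 km

1.0 km


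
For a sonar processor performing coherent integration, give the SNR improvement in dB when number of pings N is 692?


28.4 dB


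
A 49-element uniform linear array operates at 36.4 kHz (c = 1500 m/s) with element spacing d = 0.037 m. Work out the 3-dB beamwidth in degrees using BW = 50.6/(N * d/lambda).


Step 1: lambda = 1500/36400 = 0.04121 m
Step 2: d/lambda = 0.037/0.04121 = 0.8978
Step 3: BW = 50.6/(N * d/lambda) = 50.6/(49 * 0.8978) = 1.15

1.15 deg


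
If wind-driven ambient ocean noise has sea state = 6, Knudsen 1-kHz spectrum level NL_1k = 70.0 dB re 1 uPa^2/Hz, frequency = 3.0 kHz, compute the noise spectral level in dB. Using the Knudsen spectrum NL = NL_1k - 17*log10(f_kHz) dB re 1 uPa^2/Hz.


NL = NL_1k - 17*log10(f_kHz) = 70.0 - 17*log10(3.0) = 70.0 - (8.11) = 61.89

61.89 dB


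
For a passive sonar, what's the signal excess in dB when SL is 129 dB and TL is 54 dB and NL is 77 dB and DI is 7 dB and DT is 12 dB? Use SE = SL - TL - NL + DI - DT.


-7 dB


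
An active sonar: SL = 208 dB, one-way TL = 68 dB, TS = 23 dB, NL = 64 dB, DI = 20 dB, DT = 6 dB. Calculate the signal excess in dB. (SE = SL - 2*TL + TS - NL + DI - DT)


45 dB


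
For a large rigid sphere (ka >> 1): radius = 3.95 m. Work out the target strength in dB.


5.91 dB


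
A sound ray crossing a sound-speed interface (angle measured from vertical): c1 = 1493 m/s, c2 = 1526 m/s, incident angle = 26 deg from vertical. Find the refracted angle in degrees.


sin(theta2) = (c2/c1)*sin(theta1) = (1526/1493)*sin(26 deg) = 0.44806
theta2 = arcsin(0.44806) = 26.62

26.62 deg


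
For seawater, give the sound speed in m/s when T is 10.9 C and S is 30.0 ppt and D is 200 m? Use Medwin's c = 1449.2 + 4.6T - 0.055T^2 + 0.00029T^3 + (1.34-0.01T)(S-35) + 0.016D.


c = 1449.2 + 4.6*10.9 - 0.055*10.9^2 + 0.00029*10.9^3 + (1.34 - 0.01*10.9)*(30.0 - 35) + 0.016*200 = 1490.23

1490.23 m/s


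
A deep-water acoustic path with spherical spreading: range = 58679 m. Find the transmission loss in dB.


TL = 20*log10(58679) = 95.37

95.37 dB


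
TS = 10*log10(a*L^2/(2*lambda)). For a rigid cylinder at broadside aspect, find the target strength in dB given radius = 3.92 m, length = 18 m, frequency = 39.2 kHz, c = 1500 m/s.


lambda = 1500/39200 = 0.03827 m
TS = 10*log10(3.92*18^2/(2*0.03827)) = 42.2

42.2 dB


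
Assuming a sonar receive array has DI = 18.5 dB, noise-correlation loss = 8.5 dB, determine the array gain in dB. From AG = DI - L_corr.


10.0 dB


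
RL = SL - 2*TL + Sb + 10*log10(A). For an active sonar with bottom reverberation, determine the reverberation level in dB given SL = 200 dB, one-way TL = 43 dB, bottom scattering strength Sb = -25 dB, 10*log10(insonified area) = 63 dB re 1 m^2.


RL = SL - 2*TL + Sb + 10*log10(A) = 200 - 2*43 + (-25) + 63 = 152

152 dB


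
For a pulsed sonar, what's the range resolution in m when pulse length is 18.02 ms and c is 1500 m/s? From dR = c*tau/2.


13.515 m


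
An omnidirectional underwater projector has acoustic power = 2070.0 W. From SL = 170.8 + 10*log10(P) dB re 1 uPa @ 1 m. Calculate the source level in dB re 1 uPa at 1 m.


SL = 170.8 + 10*log10(2070.0) = 170.8 + 33.16 = 203.96

203.96 dB


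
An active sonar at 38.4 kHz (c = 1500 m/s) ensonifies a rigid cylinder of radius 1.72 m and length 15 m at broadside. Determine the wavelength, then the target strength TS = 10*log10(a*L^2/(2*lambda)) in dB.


Step 1: lambda = c/f = 1500/38400 = 0.03906 m
Step 2: TS = 10*log10(a*L^2/(2*lambda)) = 10*log10(1.72*15^2/(2*0.03906)) = 36.95

36.95 dB


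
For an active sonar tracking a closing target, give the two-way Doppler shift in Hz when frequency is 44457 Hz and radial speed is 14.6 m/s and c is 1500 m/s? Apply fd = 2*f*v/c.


865.43 Hz


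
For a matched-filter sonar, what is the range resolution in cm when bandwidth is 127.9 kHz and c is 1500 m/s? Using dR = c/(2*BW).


0.59 cm


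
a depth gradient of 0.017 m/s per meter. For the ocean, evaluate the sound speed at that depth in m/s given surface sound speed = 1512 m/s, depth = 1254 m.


c = 1512 + 0.017 * 1254 = 1533.318

1533.318 m/s


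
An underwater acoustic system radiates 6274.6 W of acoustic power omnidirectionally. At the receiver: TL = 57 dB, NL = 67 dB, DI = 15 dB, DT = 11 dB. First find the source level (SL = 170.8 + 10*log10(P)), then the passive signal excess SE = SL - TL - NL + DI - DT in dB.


Step 1: SL = 170.8 + 10*log10(6274.6) = 208.78 dB
Step 2: SE = SL - TL - NL + DI - DT = 208.78 - 57 - 67 + 15 - 11 = 88.78

88.78 dB


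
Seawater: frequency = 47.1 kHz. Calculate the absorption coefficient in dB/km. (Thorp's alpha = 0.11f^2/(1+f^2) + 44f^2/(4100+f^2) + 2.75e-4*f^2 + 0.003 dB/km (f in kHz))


f^2 = 2218.41
alpha = 0.11*2218.41/(1+2218.41) + 44*2218.41/(4100+2218.41) + 2.75e-4*2218.41 + 0.003 = 16.172

16.172 dB/km


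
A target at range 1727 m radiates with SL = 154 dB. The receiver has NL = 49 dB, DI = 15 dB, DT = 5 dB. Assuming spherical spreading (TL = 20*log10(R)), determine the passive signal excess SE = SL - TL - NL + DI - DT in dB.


50.25 dB


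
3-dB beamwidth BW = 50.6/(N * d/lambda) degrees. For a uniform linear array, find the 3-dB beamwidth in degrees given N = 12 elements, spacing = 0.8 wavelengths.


BW = 50.6 / (12 * 0.8) = 50.6 / 9.6 = 5.27

5.27 deg


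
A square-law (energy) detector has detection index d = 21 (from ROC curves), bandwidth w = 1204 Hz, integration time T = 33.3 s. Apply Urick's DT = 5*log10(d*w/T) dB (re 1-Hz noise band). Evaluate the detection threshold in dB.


DT = 5*log10(d*w/T) = 5*log10(21 * 1204 / 33.3) = 5*log10(759.28) = 14.4

14.4 dB


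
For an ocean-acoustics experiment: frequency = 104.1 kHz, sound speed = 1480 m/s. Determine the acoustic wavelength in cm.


1.42 cm


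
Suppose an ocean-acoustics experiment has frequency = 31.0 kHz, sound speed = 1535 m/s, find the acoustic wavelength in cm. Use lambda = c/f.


lambda = c/f = 1535 / 31000 = 0.0495 m = 4.95 cm

4.95 cm


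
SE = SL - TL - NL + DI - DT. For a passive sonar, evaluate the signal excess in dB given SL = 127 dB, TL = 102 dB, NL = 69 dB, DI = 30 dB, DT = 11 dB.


-25 dB


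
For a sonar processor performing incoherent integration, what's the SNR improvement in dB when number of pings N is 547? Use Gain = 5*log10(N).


Gain = 5*log10(547) = 13.69

13.69 dB


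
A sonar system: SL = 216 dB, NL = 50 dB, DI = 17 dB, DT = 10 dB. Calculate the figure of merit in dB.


173 dB


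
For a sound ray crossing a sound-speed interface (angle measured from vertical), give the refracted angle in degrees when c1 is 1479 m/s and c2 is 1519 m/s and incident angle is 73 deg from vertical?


sin(theta2) = (c2/c1)*sin(theta1) = (1519/1479)*sin(73 deg) = 0.98217
theta2 = arcsin(0.98217) = 79.16

79.16 deg


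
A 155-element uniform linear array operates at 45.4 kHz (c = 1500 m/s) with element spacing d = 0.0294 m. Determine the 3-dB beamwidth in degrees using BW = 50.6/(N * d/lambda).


Step 1: lambda = 1500/45400 = 0.03304 m
Step 2: d/lambda = 0.0294/0.03304 = 0.8898
Step 3: BW = 50.6/(N * d/lambda) = 50.6/(155 * 0.8898) = 0.37

0.37 deg


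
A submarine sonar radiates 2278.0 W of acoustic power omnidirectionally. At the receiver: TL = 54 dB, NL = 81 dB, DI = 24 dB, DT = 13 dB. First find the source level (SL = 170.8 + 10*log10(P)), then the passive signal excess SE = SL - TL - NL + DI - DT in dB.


Step 1: SL = 170.8 + 10*log10(2278.0) = 204.38 dB
Step 2: SE = SL - TL - NL + DI - DT = 204.38 - 54 - 81 + 24 - 13 = 80.38

80.38 dB


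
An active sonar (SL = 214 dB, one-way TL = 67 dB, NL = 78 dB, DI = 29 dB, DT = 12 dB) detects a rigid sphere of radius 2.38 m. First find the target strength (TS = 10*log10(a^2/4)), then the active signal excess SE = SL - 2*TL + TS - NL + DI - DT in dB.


Step 1: TS = 10*log10(2.38^2/4) = 1.51 dB
Step 2: SE = SL - 2*TL + TS - NL + DI - DT = 214 - 2*67 + (1.51) - 78 + 29 - 12 = 20.51

20.51 dB


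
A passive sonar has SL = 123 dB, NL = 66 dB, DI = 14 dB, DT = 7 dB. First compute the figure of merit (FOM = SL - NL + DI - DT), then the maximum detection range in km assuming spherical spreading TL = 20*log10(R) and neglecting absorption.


Step 1: FOM = SL - NL + DI - DT = 123 - 66 + 14 - 7 = 64 dB
Step 2: at max range FOM = TL = 20*log10(R), so R = 10^(64/20) = 1584.89 m = 1.58 km

1.58 km


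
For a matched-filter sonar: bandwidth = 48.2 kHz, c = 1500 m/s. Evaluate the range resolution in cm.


dR = c/(2*BW) = 1500 / (2 * 48.2e3) = 0.0156 m = 1.56 cm

1.56 cm


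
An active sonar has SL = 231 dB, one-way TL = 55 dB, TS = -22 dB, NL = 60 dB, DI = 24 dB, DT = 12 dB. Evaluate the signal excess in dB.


SE = SL - 2*TL + TS - NL + DI - DT = 231 - 2*55 + (-22) - 60 + 24 - 12 = 51

51 dB


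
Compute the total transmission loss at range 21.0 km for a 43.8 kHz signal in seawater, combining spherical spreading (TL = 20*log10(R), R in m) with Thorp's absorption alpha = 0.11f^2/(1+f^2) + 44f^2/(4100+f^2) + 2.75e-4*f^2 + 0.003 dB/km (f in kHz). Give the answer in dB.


Step 1 (Thorp): alpha = 0.11*1918.44/(1+1918.44) + 44*1918.44/(4100+1918.44) + 2.75e-4*1918.44 + 0.003 = 14.666 dB/km
Step 2: TL_spread = 20*log10(21000) = 86.44 dB
Step 3: TL_abs = alpha*R = 14.666 * 21.0 = 307.99 dB
Step 4: TL_total = 86.44 + 307.99 = 394.43

394.43 dB


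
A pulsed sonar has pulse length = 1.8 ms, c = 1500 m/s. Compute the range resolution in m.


dR = c*tau/2 = 1500 * 1.8e-3 / 2 = 1.35

1.35 m


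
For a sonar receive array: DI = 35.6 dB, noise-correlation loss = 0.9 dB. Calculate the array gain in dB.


AG = DI - L_corr = 35.6 - 0.9 = 34.7

34.7 dB


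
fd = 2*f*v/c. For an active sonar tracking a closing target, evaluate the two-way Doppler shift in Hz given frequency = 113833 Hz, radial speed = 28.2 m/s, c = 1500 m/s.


fd = 2*f*v/c = 2 * 113833 * 28.2 / 1500 = 4280.12

4280.12 Hz


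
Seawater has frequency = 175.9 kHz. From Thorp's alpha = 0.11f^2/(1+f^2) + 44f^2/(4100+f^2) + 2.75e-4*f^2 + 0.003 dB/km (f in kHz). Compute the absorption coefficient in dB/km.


f^2 = 30940.81
alpha = 0.11*30940.81/(1+30940.81) + 44*30940.81/(4100+30940.81) + 2.75e-4*30940.81 + 0.003 = 47.473

47.473 dB/km


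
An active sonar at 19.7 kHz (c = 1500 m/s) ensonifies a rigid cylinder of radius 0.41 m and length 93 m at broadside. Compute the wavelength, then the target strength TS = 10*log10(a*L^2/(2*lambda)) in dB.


Step 1: lambda = c/f = 1500/19700 = 0.07614 m
Step 2: TS = 10*log10(a*L^2/(2*lambda)) = 10*log10(0.41*93^2/(2*0.07614)) = 43.67

43.67 dB


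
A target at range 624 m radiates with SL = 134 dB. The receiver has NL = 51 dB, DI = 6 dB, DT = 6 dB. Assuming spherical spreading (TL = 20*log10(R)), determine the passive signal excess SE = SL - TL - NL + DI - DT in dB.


27.1 dB


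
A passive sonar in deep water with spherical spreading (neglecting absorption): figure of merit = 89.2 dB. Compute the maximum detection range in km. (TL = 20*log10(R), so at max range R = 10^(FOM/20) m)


28.84 km


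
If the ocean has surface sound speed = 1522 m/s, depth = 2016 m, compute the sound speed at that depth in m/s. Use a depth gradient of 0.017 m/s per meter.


1556.272 m/s


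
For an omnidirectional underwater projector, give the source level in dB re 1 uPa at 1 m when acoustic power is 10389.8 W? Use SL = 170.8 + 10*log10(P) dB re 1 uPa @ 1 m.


SL = 170.8 + 10*log10(10389.8) = 170.8 + 40.17 = 210.97

210.97 dB


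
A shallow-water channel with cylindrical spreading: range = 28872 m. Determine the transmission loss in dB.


TL = 10*log10(28872) = 44.6

44.6 dB


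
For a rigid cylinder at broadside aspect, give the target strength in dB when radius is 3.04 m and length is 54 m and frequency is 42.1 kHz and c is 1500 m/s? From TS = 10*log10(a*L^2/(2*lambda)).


lambda = 1500/42100 = 0.03563 m
TS = 10*log10(3.04*54^2/(2*0.03563)) = 50.95

50.95 dB


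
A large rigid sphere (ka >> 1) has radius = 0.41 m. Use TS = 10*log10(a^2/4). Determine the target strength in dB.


TS = 10*log10(0.41^2 / 4) = 10*log10(0.042025) = -13.76

-13.76 dB


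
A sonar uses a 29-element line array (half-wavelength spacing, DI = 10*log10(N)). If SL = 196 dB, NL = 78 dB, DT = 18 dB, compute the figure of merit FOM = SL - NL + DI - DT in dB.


Step 1: DI = 10*log10(29) = 14.62 dB
Step 2: FOM = SL - NL + DI - DT = 196 - 78 + 14.62 - 18 = 114.62

114.62 dB


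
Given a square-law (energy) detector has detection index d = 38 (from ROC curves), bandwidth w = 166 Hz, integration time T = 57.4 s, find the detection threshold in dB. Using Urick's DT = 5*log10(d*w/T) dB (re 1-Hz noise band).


10.2 dB


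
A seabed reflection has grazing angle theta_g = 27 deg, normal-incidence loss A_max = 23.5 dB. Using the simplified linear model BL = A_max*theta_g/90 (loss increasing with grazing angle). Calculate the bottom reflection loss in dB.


BL = A_max * theta_g / 90 = 23.5 * 27 / 90 = 7.05

7.05 dB


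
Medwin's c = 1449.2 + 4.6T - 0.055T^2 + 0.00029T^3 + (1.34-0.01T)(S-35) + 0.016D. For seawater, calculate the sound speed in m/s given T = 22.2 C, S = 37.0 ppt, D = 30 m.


c = 1449.2 + 4.6*22.2 - 0.055*22.2^2 + 0.00029*22.2^3 + (1.34 - 0.01*22.2)*(37.0 - 35) + 0.016*30 = 1530.1

1530.1 m/s


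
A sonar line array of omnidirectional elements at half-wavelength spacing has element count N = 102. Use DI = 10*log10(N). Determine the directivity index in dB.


DI = 10*log10(102) = 20.09

20.09 dB


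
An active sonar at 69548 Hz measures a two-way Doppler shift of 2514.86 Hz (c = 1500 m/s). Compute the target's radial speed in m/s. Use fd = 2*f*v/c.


From fd = 2*f*v/c, v = c*fd/(2*f) = 1500 * 2514.86 / (2*69548) = 27.12

27.12 m/s


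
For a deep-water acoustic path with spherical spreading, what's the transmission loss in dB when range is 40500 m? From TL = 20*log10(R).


92.15 dB


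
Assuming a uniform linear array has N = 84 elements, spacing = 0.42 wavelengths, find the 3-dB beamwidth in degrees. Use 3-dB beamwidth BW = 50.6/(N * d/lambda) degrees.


1.43 deg


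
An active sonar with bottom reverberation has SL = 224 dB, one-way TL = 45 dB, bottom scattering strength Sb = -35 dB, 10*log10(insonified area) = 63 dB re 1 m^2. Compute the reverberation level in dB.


RL = SL - 2*TL + Sb + 10*log10(A) = 224 - 2*45 + (-35) + 63 = 162

162 dB


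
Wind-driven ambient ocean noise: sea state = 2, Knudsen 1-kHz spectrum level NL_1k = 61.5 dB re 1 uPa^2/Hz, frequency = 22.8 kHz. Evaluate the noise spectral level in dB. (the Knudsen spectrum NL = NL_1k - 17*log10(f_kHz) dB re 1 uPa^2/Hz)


NL = NL_1k - 17*log10(f_kHz) = 61.5 - 17*log10(22.8) = 61.5 - (23.08) = 38.42

38.42 dB


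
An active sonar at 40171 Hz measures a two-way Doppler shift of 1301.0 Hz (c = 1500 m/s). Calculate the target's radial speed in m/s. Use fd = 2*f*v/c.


From fd = 2*f*v/c, v = c*fd/(2*f) = 1500 * 1301.0 / (2*40171) = 24.29

24.29 m/s


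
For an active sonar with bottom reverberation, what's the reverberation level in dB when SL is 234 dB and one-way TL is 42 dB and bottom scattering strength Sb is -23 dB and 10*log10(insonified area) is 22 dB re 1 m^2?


RL = SL - 2*TL + Sb + 10*log10(A) = 234 - 2*42 + (-23) + 22 = 149

149 dB


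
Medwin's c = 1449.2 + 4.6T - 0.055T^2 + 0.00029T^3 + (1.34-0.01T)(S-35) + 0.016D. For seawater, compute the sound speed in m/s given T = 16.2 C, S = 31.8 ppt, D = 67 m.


1507.82 m/s


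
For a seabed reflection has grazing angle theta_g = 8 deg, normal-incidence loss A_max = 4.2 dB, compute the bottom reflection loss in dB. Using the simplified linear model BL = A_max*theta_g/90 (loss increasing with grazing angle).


BL = A_max * theta_g / 90 = 4.2 * 8 / 90 = 0.37

0.37 dB


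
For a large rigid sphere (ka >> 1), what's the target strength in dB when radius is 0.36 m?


TS = 10*log10(0.36^2 / 4) = 10*log10(0.0324) = -14.89

-14.89 dB


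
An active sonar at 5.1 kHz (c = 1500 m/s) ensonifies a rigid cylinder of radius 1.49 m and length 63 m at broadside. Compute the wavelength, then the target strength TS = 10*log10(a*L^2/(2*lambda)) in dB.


Step 1: lambda = c/f = 1500/5100 = 0.29412 m
Step 2: TS = 10*log10(a*L^2/(2*lambda)) = 10*log10(1.49*63^2/(2*0.29412)) = 40.02

40.02 dB


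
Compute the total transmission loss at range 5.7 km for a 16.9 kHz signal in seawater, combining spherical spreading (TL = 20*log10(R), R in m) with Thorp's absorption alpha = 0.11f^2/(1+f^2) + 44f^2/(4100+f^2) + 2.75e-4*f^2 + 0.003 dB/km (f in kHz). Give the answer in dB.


Step 1 (Thorp): alpha = 0.11*285.61/(1+285.61) + 44*285.61/(4100+285.61) + 2.75e-4*285.61 + 0.003 = 3.0566 dB/km
Step 2: TL_spread = 20*log10(5700) = 75.12 dB
Step 3: TL_abs = alpha*R = 3.0566 * 5.7 = 17.42 dB
Step 4: TL_total = 75.12 + 17.42 = 92.54

92.54 dB


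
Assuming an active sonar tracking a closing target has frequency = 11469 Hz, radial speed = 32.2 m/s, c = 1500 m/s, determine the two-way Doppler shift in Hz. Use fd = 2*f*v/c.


fd = 2*f*v/c = 2 * 11469 * 32.2 / 1500 = 492.4

492.4 Hz


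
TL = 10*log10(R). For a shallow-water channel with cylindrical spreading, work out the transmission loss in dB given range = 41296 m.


46.16 dB


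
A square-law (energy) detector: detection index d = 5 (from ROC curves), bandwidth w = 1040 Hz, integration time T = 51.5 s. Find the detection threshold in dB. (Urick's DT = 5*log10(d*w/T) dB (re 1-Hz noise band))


DT = 5*log10(d*w/T) = 5*log10(5 * 1040 / 51.5) = 5*log10(100.97) = 10.02

10.02 dB


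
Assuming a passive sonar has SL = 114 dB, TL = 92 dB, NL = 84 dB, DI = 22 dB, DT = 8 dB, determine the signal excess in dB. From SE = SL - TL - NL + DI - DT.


SE = SL - TL - NL + DI - DT = 114 - 92 - 84 + 22 - 8 = -48

-48 dB


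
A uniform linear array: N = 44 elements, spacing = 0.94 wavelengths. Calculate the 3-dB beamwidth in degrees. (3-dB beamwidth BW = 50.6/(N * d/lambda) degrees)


BW = 50.6 / (44 * 0.94) = 50.6 / 41.36 = 1.22

1.22 deg


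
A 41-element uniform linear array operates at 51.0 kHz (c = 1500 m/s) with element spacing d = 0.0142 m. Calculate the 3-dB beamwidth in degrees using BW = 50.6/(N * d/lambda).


Step 1: lambda = 1500/51000 = 0.02941 m
Step 2: d/lambda = 0.0142/0.02941 = 0.4828
Step 3: BW = 50.6/(N * d/lambda) = 50.6/(41 * 0.4828) = 2.56

2.56 deg


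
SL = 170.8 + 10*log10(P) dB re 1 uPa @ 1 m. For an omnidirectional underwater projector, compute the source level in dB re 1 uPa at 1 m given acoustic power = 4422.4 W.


SL = 170.8 + 10*log10(4422.4) = 170.8 + 36.46 = 207.26

207.26 dB


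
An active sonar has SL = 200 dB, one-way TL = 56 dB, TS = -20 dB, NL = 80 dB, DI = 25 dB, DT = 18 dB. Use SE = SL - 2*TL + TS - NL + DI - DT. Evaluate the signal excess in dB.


SE = SL - 2*TL + TS - NL + DI - DT = 200 - 2*56 + (-20) - 80 + 25 - 18 = -5

-5 dB


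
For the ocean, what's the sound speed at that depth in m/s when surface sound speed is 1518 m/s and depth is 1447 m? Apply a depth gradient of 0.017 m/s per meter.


c = 1518 + 0.017 * 1447 = 1542.599

1542.599 m/s


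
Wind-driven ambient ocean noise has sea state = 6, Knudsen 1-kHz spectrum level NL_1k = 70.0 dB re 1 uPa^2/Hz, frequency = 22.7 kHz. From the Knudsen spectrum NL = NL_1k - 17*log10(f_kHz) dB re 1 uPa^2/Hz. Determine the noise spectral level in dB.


NL = NL_1k - 17*log10(f_kHz) = 70.0 - 17*log10(22.7) = 70.0 - (23.05) = 46.95

46.95 dB


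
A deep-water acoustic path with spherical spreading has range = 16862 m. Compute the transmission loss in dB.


TL = 20*log10(16862) = 84.54

84.54 dB


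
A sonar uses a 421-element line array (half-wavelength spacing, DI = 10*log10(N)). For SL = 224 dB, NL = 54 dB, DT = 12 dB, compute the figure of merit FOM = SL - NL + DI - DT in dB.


184.24 dB


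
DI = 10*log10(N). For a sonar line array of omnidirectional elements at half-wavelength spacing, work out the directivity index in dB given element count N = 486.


DI = 10*log10(486) = 26.87

26.87 dB


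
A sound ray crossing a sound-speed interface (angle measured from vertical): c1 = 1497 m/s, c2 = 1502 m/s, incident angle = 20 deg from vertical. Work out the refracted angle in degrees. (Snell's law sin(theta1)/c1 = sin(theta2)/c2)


sin(theta2) = (c2/c1)*sin(theta1) = (1502/1497)*sin(20 deg) = 0.34316
theta2 = arcsin(0.34316) = 20.07

20.07 deg


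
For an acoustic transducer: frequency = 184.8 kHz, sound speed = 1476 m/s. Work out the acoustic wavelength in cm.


lambda = c/f = 1476 / 184800 = 0.008 m = 0.8 cm

0.8 cm


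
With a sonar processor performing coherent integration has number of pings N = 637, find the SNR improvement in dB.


Gain = 10*log10(637) = 28.04

28.04 dB


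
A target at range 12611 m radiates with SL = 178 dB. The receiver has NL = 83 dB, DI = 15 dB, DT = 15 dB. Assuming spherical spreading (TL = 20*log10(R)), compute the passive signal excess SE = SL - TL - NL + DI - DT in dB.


Step 1: TL = 20*log10(12611) = 82.01 dB
Step 2: SE = 178 - 82.01 - 83 + 15 - 15 = 12.99

12.99 dB


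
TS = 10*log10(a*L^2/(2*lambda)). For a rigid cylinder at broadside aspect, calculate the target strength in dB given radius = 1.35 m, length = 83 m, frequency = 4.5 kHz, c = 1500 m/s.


lambda = 1500/4500 = 0.33333 m
TS = 10*log10(1.35*83^2/(2*0.33333)) = 41.45

41.45 dB


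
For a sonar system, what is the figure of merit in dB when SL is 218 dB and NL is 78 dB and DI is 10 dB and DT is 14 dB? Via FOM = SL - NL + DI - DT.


FOM = SL - NL + DI - DT = 218 - 78 + 10 - 14 = 136

136 dB


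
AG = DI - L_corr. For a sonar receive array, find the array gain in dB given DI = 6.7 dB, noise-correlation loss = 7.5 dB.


-0.8 dB


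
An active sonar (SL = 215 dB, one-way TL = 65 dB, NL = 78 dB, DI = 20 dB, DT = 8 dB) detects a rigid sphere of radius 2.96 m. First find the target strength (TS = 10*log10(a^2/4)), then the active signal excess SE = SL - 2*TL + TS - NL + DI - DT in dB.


Step 1: TS = 10*log10(2.96^2/4) = 3.41 dB
Step 2: SE = SL - 2*TL + TS - NL + DI - DT = 215 - 2*65 + (3.41) - 78 + 20 - 8 = 22.41

22.41 dB


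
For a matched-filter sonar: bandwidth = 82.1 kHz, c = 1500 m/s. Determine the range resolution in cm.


0.91 cm


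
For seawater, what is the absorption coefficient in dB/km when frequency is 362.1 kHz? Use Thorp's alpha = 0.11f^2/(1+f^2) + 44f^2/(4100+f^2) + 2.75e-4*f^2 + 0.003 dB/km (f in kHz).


f^2 = 131116.41
alpha = 0.11*131116.41/(1+131116.41) + 44*131116.41/(4100+131116.41) + 2.75e-4*131116.41 + 0.003 = 78.836

78.836 dB/km


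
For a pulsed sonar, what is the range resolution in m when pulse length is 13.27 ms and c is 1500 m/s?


dR = c*tau/2 = 1500 * 13.27e-3 / 2 = 9.9525

9.9525 m


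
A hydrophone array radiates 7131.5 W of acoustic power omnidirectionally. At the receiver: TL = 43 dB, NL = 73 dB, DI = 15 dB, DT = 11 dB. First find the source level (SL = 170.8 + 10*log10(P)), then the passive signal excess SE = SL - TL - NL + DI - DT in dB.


Step 1: SL = 170.8 + 10*log10(7131.5) = 209.33 dB
Step 2: SE = SL - TL - NL + DI - DT = 209.33 - 43 - 73 + 15 - 11 = 97.33

97.33 dB


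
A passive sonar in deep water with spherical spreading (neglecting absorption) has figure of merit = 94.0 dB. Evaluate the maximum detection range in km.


At max range FOM = TL, so 20*log10(R) = 94.0
R = 10^(94.0/20) = 50118.72 m = 50.12 km

50.12 km


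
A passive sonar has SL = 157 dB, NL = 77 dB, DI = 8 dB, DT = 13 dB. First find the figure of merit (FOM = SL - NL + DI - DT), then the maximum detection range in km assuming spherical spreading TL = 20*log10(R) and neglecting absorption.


Step 1: FOM = SL - NL + DI - DT = 157 - 77 + 8 - 13 = 75 dB
Step 2: at max range FOM = TL = 20*log10(R), so R = 10^(75/20) = 5623.41 m = 5.62 km

5.62 km


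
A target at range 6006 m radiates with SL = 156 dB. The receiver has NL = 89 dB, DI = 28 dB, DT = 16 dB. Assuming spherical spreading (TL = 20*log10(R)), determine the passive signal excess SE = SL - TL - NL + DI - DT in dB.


Step 1: TL = 20*log10(6006) = 75.57 dB
Step 2: SE = 156 - 75.57 - 89 + 28 - 16 = 3.43

3.43 dB


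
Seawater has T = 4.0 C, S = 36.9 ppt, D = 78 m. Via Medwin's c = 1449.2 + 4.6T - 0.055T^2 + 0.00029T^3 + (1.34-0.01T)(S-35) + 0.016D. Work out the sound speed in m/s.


1470.46 m/s


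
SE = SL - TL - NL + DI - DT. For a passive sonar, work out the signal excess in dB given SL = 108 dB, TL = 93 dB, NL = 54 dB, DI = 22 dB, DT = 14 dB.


SE = SL - TL - NL + DI - DT = 108 - 93 - 54 + 22 - 14 = -31

-31 dB


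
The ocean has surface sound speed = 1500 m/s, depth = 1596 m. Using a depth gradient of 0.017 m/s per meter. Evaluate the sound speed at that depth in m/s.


c = 1500 + 0.017 * 1596 = 1527.132

1527.132 m/s


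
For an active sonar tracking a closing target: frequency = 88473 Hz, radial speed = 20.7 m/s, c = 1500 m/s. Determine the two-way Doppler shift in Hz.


fd = 2*f*v/c = 2 * 88473 * 20.7 / 1500 = 2441.85

2441.85 Hz


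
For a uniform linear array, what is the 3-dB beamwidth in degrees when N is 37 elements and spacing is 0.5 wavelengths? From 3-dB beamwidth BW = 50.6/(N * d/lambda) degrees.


2.74 deg


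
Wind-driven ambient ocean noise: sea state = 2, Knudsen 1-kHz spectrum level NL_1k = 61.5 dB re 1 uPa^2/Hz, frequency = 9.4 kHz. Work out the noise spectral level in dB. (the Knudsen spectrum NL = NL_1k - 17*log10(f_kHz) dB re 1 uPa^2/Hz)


44.96 dB


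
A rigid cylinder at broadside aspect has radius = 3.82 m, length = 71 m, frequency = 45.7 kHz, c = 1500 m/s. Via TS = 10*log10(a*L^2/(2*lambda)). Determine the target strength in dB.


54.67 dB


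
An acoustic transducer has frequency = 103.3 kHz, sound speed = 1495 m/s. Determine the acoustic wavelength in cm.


1.45 cm


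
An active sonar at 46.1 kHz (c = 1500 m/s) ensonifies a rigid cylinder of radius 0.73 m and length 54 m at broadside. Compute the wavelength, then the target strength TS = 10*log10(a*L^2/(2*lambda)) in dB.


Step 1: lambda = c/f = 1500/46100 = 0.03254 m
Step 2: TS = 10*log10(a*L^2/(2*lambda)) = 10*log10(0.73*54^2/(2*0.03254)) = 45.15

45.15 dB


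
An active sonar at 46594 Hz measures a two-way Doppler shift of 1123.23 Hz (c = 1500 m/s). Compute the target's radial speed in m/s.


From fd = 2*f*v/c, v = c*fd/(2*f) = 1500 * 1123.23 / (2*46594) = 18.08

18.08 m/s


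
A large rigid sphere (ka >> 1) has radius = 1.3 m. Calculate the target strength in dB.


-3.74 dB


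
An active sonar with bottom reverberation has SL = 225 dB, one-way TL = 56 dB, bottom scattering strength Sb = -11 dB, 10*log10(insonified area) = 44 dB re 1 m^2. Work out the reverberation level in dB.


RL = SL - 2*TL + Sb + 10*log10(A) = 225 - 2*56 + (-11) + 44 = 146

146 dB


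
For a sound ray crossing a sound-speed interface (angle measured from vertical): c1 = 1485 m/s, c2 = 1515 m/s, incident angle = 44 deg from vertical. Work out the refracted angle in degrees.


sin(theta2) = (c2/c1)*sin(theta1) = (1515/1485)*sin(44 deg) = 0.70869
theta2 = arcsin(0.70869) = 45.13

45.13 deg


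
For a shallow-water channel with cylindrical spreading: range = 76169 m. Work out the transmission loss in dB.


48.82 dB


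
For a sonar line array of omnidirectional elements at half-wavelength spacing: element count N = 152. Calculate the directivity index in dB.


DI = 10*log10(152) = 21.82

21.82 dB


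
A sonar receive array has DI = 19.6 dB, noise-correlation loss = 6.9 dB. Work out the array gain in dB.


AG = DI - L_corr = 19.6 - 6.9 = 12.7

12.7 dB


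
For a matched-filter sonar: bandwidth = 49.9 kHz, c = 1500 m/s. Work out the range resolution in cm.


dR = c/(2*BW) = 1500 / (2 * 49.9e3) = 0.015 m = 1.5 cm

1.5 cm


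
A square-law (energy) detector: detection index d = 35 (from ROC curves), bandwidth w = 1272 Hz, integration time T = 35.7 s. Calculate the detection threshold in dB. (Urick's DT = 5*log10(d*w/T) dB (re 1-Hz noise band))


DT = 5*log10(d*w/T) = 5*log10(35 * 1272 / 35.7) = 5*log10(1247.06) = 15.48

15.48 dB


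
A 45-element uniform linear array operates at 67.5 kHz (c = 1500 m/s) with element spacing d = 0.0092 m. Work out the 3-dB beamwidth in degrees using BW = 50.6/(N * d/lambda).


Step 1: lambda = 1500/67500 = 0.02222 m
Step 2: d/lambda = 0.0092/0.02222 = 0.414
Step 3: BW = 50.6/(N * d/lambda) = 50.6/(45 * 0.414) = 2.72

2.72 deg


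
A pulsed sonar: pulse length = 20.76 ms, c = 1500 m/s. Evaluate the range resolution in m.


dR = c*tau/2 = 1500 * 20.76e-3 / 2 = 15.57

15.57 m


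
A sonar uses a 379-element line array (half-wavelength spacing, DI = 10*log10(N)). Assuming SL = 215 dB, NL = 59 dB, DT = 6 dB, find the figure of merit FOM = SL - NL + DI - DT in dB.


175.79 dB


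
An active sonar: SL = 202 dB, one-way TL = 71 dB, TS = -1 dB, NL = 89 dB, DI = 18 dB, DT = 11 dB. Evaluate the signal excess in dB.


SE = SL - 2*TL + TS - NL + DI - DT = 202 - 2*71 + (-1) - 89 + 18 - 11 = -23

-23 dB


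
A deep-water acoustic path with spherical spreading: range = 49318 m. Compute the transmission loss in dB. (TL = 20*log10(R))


TL = 20*log10(49318) = 93.86

93.86 dB


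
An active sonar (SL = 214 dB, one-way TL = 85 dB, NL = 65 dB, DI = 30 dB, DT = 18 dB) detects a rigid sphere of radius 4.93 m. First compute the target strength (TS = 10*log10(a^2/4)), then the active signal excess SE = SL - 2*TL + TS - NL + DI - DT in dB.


Step 1: TS = 10*log10(4.93^2/4) = 7.84 dB
Step 2: SE = SL - 2*TL + TS - NL + DI - DT = 214 - 2*85 + (7.84) - 65 + 30 - 18 = -1.16

-1.16 dB


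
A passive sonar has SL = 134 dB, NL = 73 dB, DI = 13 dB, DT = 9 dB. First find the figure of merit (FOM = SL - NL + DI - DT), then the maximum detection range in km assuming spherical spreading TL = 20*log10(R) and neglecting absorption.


Step 1: FOM = SL - NL + DI - DT = 134 - 73 + 13 - 9 = 65 dB
Step 2: at max range FOM = TL = 20*log10(R), so R = 10^(65/20) = 1778.28 m = 1.78 km

1.78 km


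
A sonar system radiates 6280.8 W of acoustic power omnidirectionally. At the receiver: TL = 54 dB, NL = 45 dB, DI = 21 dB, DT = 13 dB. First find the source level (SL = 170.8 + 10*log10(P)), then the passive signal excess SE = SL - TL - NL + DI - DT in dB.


Step 1: SL = 170.8 + 10*log10(6280.8) = 208.78 dB
Step 2: SE = SL - TL - NL + DI - DT = 208.78 - 54 - 45 + 21 - 13 = 117.78

117.78 dB


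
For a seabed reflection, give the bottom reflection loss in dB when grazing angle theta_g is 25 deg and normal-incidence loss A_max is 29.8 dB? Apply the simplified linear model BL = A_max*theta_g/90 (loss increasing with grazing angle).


8.28 dB


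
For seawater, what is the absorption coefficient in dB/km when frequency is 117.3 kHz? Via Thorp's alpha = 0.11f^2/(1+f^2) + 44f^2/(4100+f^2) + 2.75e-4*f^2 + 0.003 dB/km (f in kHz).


f^2 = 13759.29
alpha = 0.11*13759.29/(1+13759.29) + 44*13759.29/(4100+13759.29) + 2.75e-4*13759.29 + 0.003 = 37.796

37.796 dB/km


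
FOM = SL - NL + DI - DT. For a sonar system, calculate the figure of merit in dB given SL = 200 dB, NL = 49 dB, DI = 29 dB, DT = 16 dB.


164 dB


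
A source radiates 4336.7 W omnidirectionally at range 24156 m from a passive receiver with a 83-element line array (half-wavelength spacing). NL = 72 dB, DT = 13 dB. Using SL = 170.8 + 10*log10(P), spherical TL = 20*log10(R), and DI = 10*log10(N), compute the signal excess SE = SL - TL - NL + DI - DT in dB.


Step 1: SL = 170.8 + 10*log10(4336.7) = 207.17 dB
Step 2: TL = 20*log10(24156) = 87.66 dB
Step 3: DI = 10*log10(83) = 19.19 dB
Step 4: SE = SL - TL - NL + DI - DT = 207.17 - 87.66 - 72 + 19.19 - 13 = 53.7

53.7 dB


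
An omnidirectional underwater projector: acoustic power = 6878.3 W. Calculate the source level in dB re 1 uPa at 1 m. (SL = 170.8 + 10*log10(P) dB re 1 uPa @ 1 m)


SL = 170.8 + 10*log10(6878.3) = 170.8 + 38.37 = 209.17

209.17 dB


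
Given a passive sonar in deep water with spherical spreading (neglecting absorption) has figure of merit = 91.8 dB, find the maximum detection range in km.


At max range FOM = TL, so 20*log10(R) = 91.8
R = 10^(91.8/20) = 38904.51 m = 38.9 km

38.9 km


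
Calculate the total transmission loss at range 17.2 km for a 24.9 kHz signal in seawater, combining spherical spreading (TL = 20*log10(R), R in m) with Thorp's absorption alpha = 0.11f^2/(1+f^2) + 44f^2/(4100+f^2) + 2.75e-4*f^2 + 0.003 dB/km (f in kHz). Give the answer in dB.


Step 1 (Thorp): alpha = 0.11*620.01/(1+620.01) + 44*620.01/(4100+620.01) + 2.75e-4*620.01 + 0.003 = 6.0631 dB/km
Step 2: TL_spread = 20*log10(17200) = 84.71 dB
Step 3: TL_abs = alpha*R = 6.0631 * 17.2 = 104.29 dB
Step 4: TL_total = 84.71 + 104.29 = 189.0

189.0 dB


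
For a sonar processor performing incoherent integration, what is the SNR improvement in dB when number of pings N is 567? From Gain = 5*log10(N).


13.77 dB


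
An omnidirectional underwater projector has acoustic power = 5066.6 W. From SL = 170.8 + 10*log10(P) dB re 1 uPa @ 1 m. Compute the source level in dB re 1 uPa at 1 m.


207.85 dB


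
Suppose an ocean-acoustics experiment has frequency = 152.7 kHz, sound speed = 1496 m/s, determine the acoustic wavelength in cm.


lambda = c/f = 1496 / 152700 = 0.0098 m = 0.98 cm

0.98 cm


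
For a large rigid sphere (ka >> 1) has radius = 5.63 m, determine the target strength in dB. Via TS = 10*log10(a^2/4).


TS = 10*log10(5.63^2 / 4) = 10*log10(7.924225) = 8.99

8.99 dB


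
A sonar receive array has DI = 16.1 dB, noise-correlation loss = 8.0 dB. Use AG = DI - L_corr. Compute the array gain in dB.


AG = DI - L_corr = 16.1 - 8.0 = 8.1

8.1 dB


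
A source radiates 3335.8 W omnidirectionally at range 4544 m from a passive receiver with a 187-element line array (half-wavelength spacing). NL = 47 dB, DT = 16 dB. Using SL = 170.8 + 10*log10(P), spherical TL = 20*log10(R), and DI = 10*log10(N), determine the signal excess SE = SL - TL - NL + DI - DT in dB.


Step 1: SL = 170.8 + 10*log10(3335.8) = 206.03 dB
Step 2: TL = 20*log10(4544) = 73.15 dB
Step 3: DI = 10*log10(187) = 22.72 dB
Step 4: SE = SL - TL - NL + DI - DT = 206.03 - 73.15 - 47 + 22.72 - 16 = 92.6

92.6 dB


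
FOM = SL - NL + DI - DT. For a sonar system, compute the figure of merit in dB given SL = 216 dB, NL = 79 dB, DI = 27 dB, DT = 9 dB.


155 dB


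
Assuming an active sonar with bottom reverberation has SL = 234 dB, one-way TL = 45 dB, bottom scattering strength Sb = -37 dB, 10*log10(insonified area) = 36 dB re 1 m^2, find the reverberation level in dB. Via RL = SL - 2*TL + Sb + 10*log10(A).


RL = SL - 2*TL + Sb + 10*log10(A) = 234 - 2*45 + (-37) + 36 = 143

143 dB


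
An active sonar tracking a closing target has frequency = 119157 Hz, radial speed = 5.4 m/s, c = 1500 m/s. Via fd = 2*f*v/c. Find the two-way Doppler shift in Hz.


857.93 Hz


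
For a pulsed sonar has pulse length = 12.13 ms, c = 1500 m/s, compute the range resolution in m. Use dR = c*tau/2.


9.0975 m


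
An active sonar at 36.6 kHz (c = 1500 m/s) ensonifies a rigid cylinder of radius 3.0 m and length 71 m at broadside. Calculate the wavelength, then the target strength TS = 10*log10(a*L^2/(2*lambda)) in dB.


Step 1: lambda = c/f = 1500/36600 = 0.04098 m
Step 2: TS = 10*log10(a*L^2/(2*lambda)) = 10*log10(3.0*71^2/(2*0.04098)) = 52.66

52.66 dB


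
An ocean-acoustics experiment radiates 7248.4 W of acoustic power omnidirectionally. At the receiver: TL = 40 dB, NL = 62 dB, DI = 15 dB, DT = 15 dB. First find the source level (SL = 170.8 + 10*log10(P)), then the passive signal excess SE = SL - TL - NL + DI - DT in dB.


Step 1: SL = 170.8 + 10*log10(7248.4) = 209.4 dB
Step 2: SE = SL - TL - NL + DI - DT = 209.4 - 40 - 62 + 15 - 15 = 107.4

107.4 dB


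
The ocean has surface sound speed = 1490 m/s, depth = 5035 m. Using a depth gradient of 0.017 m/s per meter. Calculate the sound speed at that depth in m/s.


1575.595 m/s


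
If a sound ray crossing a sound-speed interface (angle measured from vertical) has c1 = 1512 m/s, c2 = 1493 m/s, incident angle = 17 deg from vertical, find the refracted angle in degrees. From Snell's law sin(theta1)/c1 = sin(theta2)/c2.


sin(theta2) = (c2/c1)*sin(theta1) = (1493/1512)*sin(17 deg) = 0.2887
theta2 = arcsin(0.2887) = 16.78

16.78 deg


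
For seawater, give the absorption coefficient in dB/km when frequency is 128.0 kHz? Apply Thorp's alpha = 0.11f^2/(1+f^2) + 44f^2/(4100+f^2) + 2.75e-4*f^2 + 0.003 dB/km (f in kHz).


39.812 dB/km


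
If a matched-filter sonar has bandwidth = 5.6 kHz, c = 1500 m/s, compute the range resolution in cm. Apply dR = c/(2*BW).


dR = c/(2*BW) = 1500 / (2 * 5.6e3) = 0.1339 m = 13.39 cm

13.39 cm
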